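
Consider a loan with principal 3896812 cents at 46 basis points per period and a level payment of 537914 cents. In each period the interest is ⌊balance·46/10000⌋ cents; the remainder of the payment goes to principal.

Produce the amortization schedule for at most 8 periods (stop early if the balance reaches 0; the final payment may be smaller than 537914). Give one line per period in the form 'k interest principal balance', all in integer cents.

1 17925 519989 3376823
2 15533 522381 2854442
3 13130 524784 2329658
4 10716 527198 1802460
5 8291 529623 1272837
6 5855 532059 740778
7 3407 534507 206271
8 948 206271 0

1. interest=⌊3896812·46/10000⌋=17925; principal=537914-17925=519989; balance=3896812-519989=3376823
2. interest=⌊3376823·46/10000⌋=15533; principal=537914-15533=522381; balance=3376823-522381=2854442
3. interest=⌊2854442·46/10000⌋=13130; principal=537914-13130=524784; balance=2854442-524784=2329658
4. interest=⌊2329658·46/10000⌋=10716; principal=537914-10716=527198; balance=2329658-527198=1802460
5. interest=⌊1802460·46/10000⌋=8291; principal=537914-8291=529623; balance=1802460-529623=1272837
6. interest=⌊1272837·46/10000⌋=5855; principal=537914-5855=532059; balance=1272837-532059=740778
7. interest=⌊740778·46/10000⌋=3407; principal=537914-3407=534507; balance=740778-534507=206271
8. interest=⌊206271·46/10000⌋=948; principal=min(537914-948,206271)=206271; balance=206271-206271=0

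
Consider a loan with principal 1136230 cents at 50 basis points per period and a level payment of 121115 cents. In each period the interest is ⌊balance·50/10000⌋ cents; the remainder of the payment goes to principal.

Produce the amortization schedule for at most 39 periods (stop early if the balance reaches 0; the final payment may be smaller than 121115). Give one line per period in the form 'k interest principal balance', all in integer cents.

1 5681 115434 1020796
2 5103 116012 904784
3 4523 116592 788192
4 3940 117175 671017
5 3355 117760 553257
6 2766 118349 434908
7 2174 118941 315967
8 1579 119536 196431
9 982 120133 76298
10 381 76298 0

1. interest=⌊1136230·50/10000⌋=5681; principal=121115-5681=115434; balance=1136230-115434=1020796
2. interest=⌊1020796·50/10000⌋=5103; principal=121115-5103=116012; balance=1020796-116012=904784
3. interest=⌊904784·50/10000⌋=4523; principal=121115-4523=116592; balance=904784-116592=788192
4. interest=⌊788192·50/10000⌋=3940; principal=121115-3940=117175; balance=788192-117175=671017
5. interest=⌊671017·50/10000⌋=3355; principal=121115-3355=117760; balance=671017-117760=553257
6. interest=⌊553257·50/10000⌋=2766; principal=121115-2766=118349; balance=553257-118349=434908
7. interest=⌊434908·50/10000⌋=2174; principal=121115-2174=118941; balance=434908-118941=315967
8. interest=⌊315967·50/10000⌋=1579; principal=121115-1579=119536; balance=315967-119536=196431
9. interest=⌊196431·50/10000⌋=982; principal=121115-982=120133; balance=196431-120133=76298
10. interest=⌊76298·50/10000⌋=381; principal=min(121115-381,76298)=76298; balance=76298-76298=0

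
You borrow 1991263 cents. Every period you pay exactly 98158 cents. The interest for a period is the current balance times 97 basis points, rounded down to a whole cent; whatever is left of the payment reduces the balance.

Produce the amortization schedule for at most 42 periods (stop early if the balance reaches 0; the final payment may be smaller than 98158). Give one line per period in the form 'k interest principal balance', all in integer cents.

1 19315 78843 1912420
2 18550 79608 1832812
3 17778 80380 1752432
4 16998 81160 1671272
5 16211 81947 1589325
6 15416 82742 1506583
7 14613 83545 1423038
8 13803 84355 1338683
9 12985 85173 1253510
10 12159 85999 1167511
11 11324 86834 1080677
12 10482 87676 993001
13 9632 88526 904475
14 8773 89385 815090
15 7906 90252 724838
16 7030 91128 633710
17 6146 92012 541698
18 5254 92904 448794
19 4353 93805 354989
20 3443 94715 260274
21 2524 95634 164640
22 1597 96561 68079
23 660 68079 0

1. interest=⌊1991263·97/10000⌋=19315; principal=98158-19315=78843; balance=1991263-78843=1912420
2. interest=⌊1912420·97/10000⌋=18550; principal=98158-18550=79608; balance=1912420-79608=1832812
3. interest=⌊1832812·97/10000⌋=17778; principal=98158-17778=80380; balance=1832812-80380=1752432
4. interest=⌊1752432·97/10000⌋=16998; principal=98158-16998=81160; balance=1752432-81160=1671272
5. interest=⌊1671272·97/10000⌋=16211; principal=98158-16211=81947; balance=1671272-81947=1589325
6. interest=⌊1589325·97/10000⌋=15416; principal=98158-15416=82742; balance=1589325-82742=1506583
7. interest=⌊1506583·97/10000⌋=14613; principal=98158-14613=83545; balance=1506583-83545=1423038
8. interest=⌊1423038·97/10000⌋=13803; principal=98158-13803=84355; balance=1423038-84355=1338683
9. interest=⌊1338683·97/10000⌋=12985; principal=98158-12985=85173; balance=1338683-85173=1253510
10. interest=⌊1253510·97/10000⌋=12159; principal=98158-12159=85999; balance=1253510-85999=1167511
11. interest=⌊1167511·97/10000⌋=11324; principal=98158-11324=86834; balance=1167511-86834=1080677
12. interest=⌊1080677·97/10000⌋=10482; principal=98158-10482=87676; balance=1080677-87676=993001
13. interest=⌊993001·97/10000⌋=9632; principal=98158-9632=88526; balance=993001-88526=904475
14. interest=⌊904475·97/10000⌋=8773; principal=98158-8773=89385; balance=904475-89385=815090
15. interest=⌊815090·97/10000⌋=7906; principal=98158-7906=90252; balance=815090-90252=724838
16. interest=⌊724838·97/10000⌋=7030; principal=98158-7030=91128; balance=724838-91128=633710
17. interest=⌊633710·97/10000⌋=6146; principal=98158-6146=92012; balance=633710-92012=541698
18. interest=⌊541698·97/10000⌋=5254; principal=98158-5254=92904; balance=541698-92904=448794
19. interest=⌊448794·97/10000⌋=4353; principal=98158-4353=93805; balance=448794-93805=354989
20. interest=⌊354989·97/10000⌋=3443; principal=98158-3443=94715; balance=354989-94715=260274
21. interest=⌊260274·97/10000⌋=2524; principal=98158-2524=95634; balance=260274-95634=164640
22. interest=⌊164640·97/10000⌋=1597; principal=98158-1597=96561; balance=164640-96561=68079
23. interest=⌊68079·97/10000⌋=660; principal=min(98158-660,68079)=68079; balance=68079-68079=0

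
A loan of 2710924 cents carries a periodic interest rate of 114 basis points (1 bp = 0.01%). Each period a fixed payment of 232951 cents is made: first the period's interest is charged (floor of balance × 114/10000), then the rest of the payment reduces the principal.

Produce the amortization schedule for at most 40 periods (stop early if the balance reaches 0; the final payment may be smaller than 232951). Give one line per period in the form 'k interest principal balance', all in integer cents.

1 30904 202047 2508877
2 28601 204350 2304527
3 26271 206680 2097847
4 23915 209036 1888811
5 21532 211419 1677392
6 19122 213829 1463563
7 16684 216267 1247296
8 14219 218732 1028564
9 11725 221226 807338
10 9203 223748 583590
11 6652 226299 357291
12 4073 228878 128413
13 1463 128413 0

1. interest=⌊2710924·114/10000⌋=30904; principal=232951-30904=202047; balance=2710924-202047=2508877
2. interest=⌊2508877·114/10000⌋=28601; principal=232951-28601=204350; balance=2508877-204350=2304527
3. interest=⌊2304527·114/10000⌋=26271; principal=232951-26271=206680; balance=2304527-206680=2097847
4. interest=⌊2097847·114/10000⌋=23915; principal=232951-23915=209036; balance=2097847-209036=1888811
5. interest=⌊1888811·114/10000⌋=21532; principal=232951-21532=211419; balance=1888811-211419=1677392
6. interest=⌊1677392·114/10000⌋=19122; principal=232951-19122=213829; balance=1677392-213829=1463563
7. interest=⌊1463563·114/10000⌋=16684; principal=232951-16684=216267; balance=1463563-216267=1247296
8. interest=⌊1247296·114/10000⌋=14219; principal=232951-14219=218732; balance=1247296-218732=1028564
9. interest=⌊1028564·114/10000⌋=11725; principal=232951-11725=221226; balance=1028564-221226=807338
10. interest=⌊807338·114/10000⌋=9203; principal=232951-9203=223748; balance=807338-223748=583590
11. interest=⌊583590·114/10000⌋=6652; principal=232951-6652=226299; balance=583590-226299=357291
12. interest=⌊357291·114/10000⌋=4073; principal=232951-4073=228878; balance=357291-228878=128413
13. interest=⌊128413·114/10000⌋=1463; principal=min(232951-1463,128413)=128413; balance=128413-128413=0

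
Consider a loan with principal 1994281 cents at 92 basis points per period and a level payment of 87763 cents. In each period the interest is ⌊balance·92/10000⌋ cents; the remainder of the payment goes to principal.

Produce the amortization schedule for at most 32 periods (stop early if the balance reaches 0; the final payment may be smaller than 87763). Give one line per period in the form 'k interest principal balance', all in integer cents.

1. interest=⌊1994281·92/10000⌋=18347; principal=87763-18347=69416; balance=1994281-69416=1924865
2. interest=⌊1924865·92/10000⌋=17708; principal=87763-17708=70055; balance=1924865-70055=1854810
3. interest=⌊1854810·92/10000⌋=17064; principal=87763-17064=70699; balance=1854810-70699=1784111
4. interest=⌊1784111·92/10000⌋=16413; principal=87763-16413=71350; balance=1784111-71350=1712761
5. interest=⌊1712761·92/10000⌋=15757; principal=87763-15757=72006; balance=1712761-72006=1640755
6. interest=⌊1640755·92/10000⌋=15094; principal=87763-15094=72669; balance=1640755-72669=1568086
7. interest=⌊1568086·92/10000⌋=14426; principal=87763-14426=73337; balance=1568086-73337=1494749
8. interest=⌊1494749·92/10000⌋=13751; principal=87763-13751=74012; balance=1494749-74012=1420737
9. interest=⌊1420737·92/10000⌋=13070; principal=87763-13070=74693; balance=1420737-74693=1346044
10. interest=⌊1346044·92/10000⌋=12383; principal=87763-12383=75380; balance=1346044-75380=1270664
11. interest=⌊1270664·92/10000⌋=11690; principal=87763-11690=76073; balance=1270664-76073=1194591
12. interest=⌊1194591·92/10000⌋=10990; principal=87763-10990=76773; balance=1194591-76773=1117818
13. interest=⌊1117818·92/10000⌋=10283; principal=87763-10283=77480; balance=1117818-77480=1040338
14. interest=⌊1040338·92/10000⌋=9571; principal=87763-9571=78192; balance=1040338-78192=962146
15. interest=⌊962146·92/10000⌋=8851; principal=87763-8851=78912; balance=962146-78912=883234
16. interest=⌊883234·92/10000⌋=8125; principal=87763-8125=79638; balance=883234-79638=803596
17. interest=⌊803596·92/10000⌋=7393; principal=87763-7393=80370; balance=803596-80370=723226
18. interest=⌊723226·92/10000⌋=6653; principal=87763-6653=81110; balance=723226-81110=642116
19. interest=⌊642116·92/10000⌋=5907; principal=87763-5907=81856; balance=642116-81856=560260
20. interest=⌊560260·92/10000⌋=5154; principal=87763-5154=82609; balance=560260-82609=477651
21. interest=⌊477651·92/10000⌋=4394; principal=87763-4394=83369; balance=477651-83369=394282
22. interest=⌊394282·92/10000⌋=3627; principal=87763-3627=84136; balance=394282-84136=310146
23. interest=⌊310146·92/10000⌋=2853; principal=87763-2853=84910; balance=310146-84910=225236
24. interest=⌊225236·92/10000⌋=2072; principal=87763-2072=85691; balance=225236-85691=139545
25. interest=⌊139545·92/10000⌋=1283; principal=87763-1283=86480; balance=139545-86480=53065
26. interest=⌊53065·92/10000⌋=488; principal=min(87763-488,53065)=53065; balance=53065-53065=0

1 18347 69416 1924865
2 17708 70055 1854810
3 17064 70699 1784111
4 16413 71350 1712761
5 15757 72006 1640755
6 15094 72669 1568086
7 14426 73337 1494749
8 13751 74012 1420737
9 13070 74693 1346044
10 12383 75380 1270664
11 11690 76073 1194591
12 10990 76773 1117818
13 10283 77480 1040338
14 9571 78192 962146
15 8851 78912 883234
16 8125 79638 803596
17 7393 80370 723226
18 6653 81110 642116
19 5907 81856 560260
20 5154 82609 477651
21 4394 83369 394282
22 3627 84136 310146
23 2853 84910 225236
24 2072 85691 139545
25 1283 86480 53065
26 488 53065 0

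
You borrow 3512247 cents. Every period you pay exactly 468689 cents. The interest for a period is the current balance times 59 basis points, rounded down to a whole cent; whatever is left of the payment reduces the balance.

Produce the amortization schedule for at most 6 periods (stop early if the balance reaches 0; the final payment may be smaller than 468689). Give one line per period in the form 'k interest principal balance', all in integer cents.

1. interest=⌊3512247·59/10000⌋=20722; principal=468689-20722=447967; balance=3512247-447967=3064280
2. interest=⌊3064280·59/10000⌋=18079; principal=468689-18079=450610; balance=3064280-450610=2613670
3. interest=⌊2613670·59/10000⌋=15420; principal=468689-15420=453269; balance=2613670-453269=2160401
4. interest=⌊2160401·59/10000⌋=12746; principal=468689-12746=455943; balance=2160401-455943=1704458
5. interest=⌊1704458·59/10000⌋=10056; principal=468689-10056=458633; balance=1704458-458633=1245825
6. interest=⌊1245825·59/10000⌋=7350; principal=468689-7350=461339; balance=1245825-461339=784486

1 20722 447967 3064280
2 18079 450610 2613670
3 15420 453269 2160401
4 12746 455943 1704458
5 10056 458633 1245825
6 7350 461339 784486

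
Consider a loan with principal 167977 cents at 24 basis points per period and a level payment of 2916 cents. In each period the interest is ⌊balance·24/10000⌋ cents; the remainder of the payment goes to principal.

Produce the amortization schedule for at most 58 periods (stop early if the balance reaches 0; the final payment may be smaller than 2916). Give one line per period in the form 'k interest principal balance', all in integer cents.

1. interest=⌊167977·24/10000⌋=403; principal=2916-403=2513; balance=167977-2513=165464
2. interest=⌊165464·24/10000⌋=397; principal=2916-397=2519; balance=165464-2519=162945
3. interest=⌊162945·24/10000⌋=391; principal=2916-391=2525; balance=162945-2525=160420
4. interest=⌊160420·24/10000⌋=385; principal=2916-385=2531; balance=160420-2531=157889
5. interest=⌊157889·24/10000⌋=378; principal=2916-378=2538; balance=157889-2538=155351
6. interest=⌊155351·24/10000⌋=372; principal=2916-372=2544; balance=155351-2544=152807
7. interest=⌊152807·24/10000⌋=366; principal=2916-366=2550; balance=152807-2550=150257
8. interest=⌊150257·24/10000⌋=360; principal=2916-360=2556; balance=150257-2556=147701
9. interest=⌊147701·24/10000⌋=354; principal=2916-354=2562; balance=147701-2562=145139
10. interest=⌊145139·24/10000⌋=348; principal=2916-348=2568; balance=145139-2568=142571
11. interest=⌊142571·24/10000⌋=342; principal=2916-342=2574; balance=142571-2574=139997
12. interest=⌊139997·24/10000⌋=335; principal=2916-335=2581; balance=139997-2581=137416
13. interest=⌊137416·24/10000⌋=329; principal=2916-329=2587; balance=137416-2587=134829
14. interest=⌊134829·24/10000⌋=323; principal=2916-323=2593; balance=134829-2593=132236
15. interest=⌊132236·24/10000⌋=317; principal=2916-317=2599; balance=132236-2599=129637
16. interest=⌊129637·24/10000⌋=311; principal=2916-311=2605; balance=129637-2605=127032
17. interest=⌊127032·24/10000⌋=304; principal=2916-304=2612; balance=127032-2612=124420
18. interest=⌊124420·24/10000⌋=298; principal=2916-298=2618; balance=124420-2618=121802
19. interest=⌊121802·24/10000⌋=292; principal=2916-292=2624; balance=121802-2624=119178
20. interest=⌊119178·24/10000⌋=286; principal=2916-286=2630; balance=119178-2630=116548
21. interest=⌊116548·24/10000⌋=279; principal=2916-279=2637; balance=116548-2637=113911
22. interest=⌊113911·24/10000⌋=273; principal=2916-273=2643; balance=113911-2643=111268
23. interest=⌊111268·24/10000⌋=267; principal=2916-267=2649; balance=111268-2649=108619
24. interest=⌊108619·24/10000⌋=260; principal=2916-260=2656; balance=108619-2656=105963
25. interest=⌊105963·24/10000⌋=254; principal=2916-254=2662; balance=105963-2662=103301
26. interest=⌊103301·24/10000⌋=247; principal=2916-247=2669; balance=103301-2669=100632
27. interest=⌊100632·24/10000⌋=241; principal=2916-241=2675; balance=100632-2675=97957
28. interest=⌊97957·24/10000⌋=235; principal=2916-235=2681; balance=97957-2681=95276
29. interest=⌊95276·24/10000⌋=228; principal=2916-228=2688; balance=95276-2688=92588
30. interest=⌊92588·24/10000⌋=222; principal=2916-222=2694; balance=92588-2694=89894
31. interest=⌊89894·24/10000⌋=215; principal=2916-215=2701; balance=89894-2701=87193
32. interest=⌊87193·24/10000⌋=209; principal=2916-209=2707; balance=87193-2707=84486
33. interest=⌊84486·24/10000⌋=202; principal=2916-202=2714; balance=84486-2714=81772
34. interest=⌊81772·24/10000⌋=196; principal=2916-196=2720; balance=81772-2720=79052
35. interest=⌊79052·24/10000⌋=189; principal=2916-189=2727; balance=79052-2727=76325
36. interest=⌊76325·24/10000⌋=183; principal=2916-183=2733; balance=76325-2733=73592
37. interest=⌊73592·24/10000⌋=176; principal=2916-176=2740; balance=73592-2740=70852
38. interest=⌊70852·24/10000⌋=170; principal=2916-170=2746; balance=70852-2746=68106
39. interest=⌊68106·24/10000⌋=163; principal=2916-163=2753; balance=68106-2753=65353
40. interest=⌊65353·24/10000⌋=156; principal=2916-156=2760; balance=65353-2760=62593
41. interest=⌊62593·24/10000⌋=150; principal=2916-150=2766; balance=62593-2766=59827
42. interest=⌊59827·24/10000⌋=143; principal=2916-143=2773; balance=59827-2773=57054
43. interest=⌊57054·24/10000⌋=136; principal=2916-136=2780; balance=57054-2780=54274
44. interest=⌊54274·24/10000⌋=130; principal=2916-130=2786; balance=54274-2786=51488
45. interest=⌊51488·24/10000⌋=123; principal=2916-123=2793; balance=51488-2793=48695
46. interest=⌊48695·24/10000⌋=116; principal=2916-116=2800; balance=48695-2800=45895
47. interest=⌊45895·24/10000⌋=110; principal=2916-110=2806; balance=45895-2806=43089
48. interest=⌊43089·24/10000⌋=103; principal=2916-103=2813; balance=43089-2813=40276
49. interest=⌊40276·24/10000⌋=96; principal=2916-96=2820; balance=40276-2820=37456
50. interest=⌊37456·24/10000⌋=89; principal=2916-89=2827; balance=37456-2827=34629
51. interest=⌊34629·24/10000⌋=83; principal=2916-83=2833; balance=34629-2833=31796
52. interest=⌊31796·24/10000⌋=76; principal=2916-76=2840; balance=31796-2840=28956
53. interest=⌊28956·24/10000⌋=69; principal=2916-69=2847; balance=28956-2847=26109
54. interest=⌊26109·24/10000⌋=62; principal=2916-62=2854; balance=26109-2854=23255
55. interest=⌊23255·24/10000⌋=55; principal=2916-55=2861; balance=23255-2861=20394
56. interest=⌊20394·24/10000⌋=48; principal=2916-48=2868; balance=20394-2868=17526
57. interest=⌊17526·24/10000⌋=42; principal=2916-42=2874; balance=17526-2874=14652
58. interest=⌊14652·24/10000⌋=35; principal=2916-35=2881; balance=14652-2881=11771

1 403 2513 165464
2 397 2519 162945
3 391 2525 160420
4 385 2531 157889
5 378 2538 155351
6 372 2544 152807
7 366 2550 150257
8 360 2556 147701
9 354 2562 145139
10 348 2568 142571
11 342 2574 139997
12 335 2581 137416
13 329 2587 134829
14 323 2593 132236
15 317 2599 129637
16 311 2605 127032
17 304 2612 124420
18 298 2618 121802
19 292 2624 119178
20 286 2630 116548
21 279 2637 113911
22 273 2643 111268
23 267 2649 108619
24 260 2656 105963
25 254 2662 103301
26 247 2669 100632
27 241 2675 97957
28 235 2681 95276
29 228 2688 92588
30 222 2694 89894
31 215 2701 87193
32 209 2707 84486
33 202 2714 81772
34 196 2720 79052
35 189 2727 76325
36 183 2733 73592
37 176 2740 70852
38 170 2746 68106
39 163 2753 65353
40 156 2760 62593
41 150 2766 59827
42 143 2773 57054
43 136 2780 54274
44 130 2786 51488
45 123 2793 48695
46 116 2800 45895
47 110 2806 43089
48 103 2813 40276
49 96 2820 37456
50 89 2827 34629
51 83 2833 31796
52 76 2840 28956
53 69 2847 26109
54 62 2854 23255
55 55 2861 20394
56 48 2868 17526
57 42 2874 14652
58 35 2881 11771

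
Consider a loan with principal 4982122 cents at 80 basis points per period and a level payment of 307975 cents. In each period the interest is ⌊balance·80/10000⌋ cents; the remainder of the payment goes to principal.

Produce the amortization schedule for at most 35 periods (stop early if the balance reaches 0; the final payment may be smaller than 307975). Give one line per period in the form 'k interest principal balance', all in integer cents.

1. interest=⌊4982122·80/10000⌋=39856; principal=307975-39856=268119; balance=4982122-268119=4714003
2. interest=⌊4714003·80/10000⌋=37712; principal=307975-37712=270263; balance=4714003-270263=4443740
3. interest=⌊4443740·80/10000⌋=35549; principal=307975-35549=272426; balance=4443740-272426=4171314
4. interest=⌊4171314·80/10000⌋=33370; principal=307975-33370=274605; balance=4171314-274605=3896709
5. interest=⌊3896709·80/10000⌋=31173; principal=307975-31173=276802; balance=3896709-276802=3619907
6. interest=⌊3619907·80/10000⌋=28959; principal=307975-28959=279016; balance=3619907-279016=3340891
7. interest=⌊3340891·80/10000⌋=26727; principal=307975-26727=281248; balance=3340891-281248=3059643
8. interest=⌊3059643·80/10000⌋=24477; principal=307975-24477=283498; balance=3059643-283498=2776145
9. interest=⌊2776145·80/10000⌋=22209; principal=307975-22209=285766; balance=2776145-285766=2490379
10. interest=⌊2490379·80/10000⌋=19923; principal=307975-19923=288052; balance=2490379-288052=2202327
11. interest=⌊2202327·80/10000⌋=17618; principal=307975-17618=290357; balance=2202327-290357=1911970
12. interest=⌊1911970·80/10000⌋=15295; principal=307975-15295=292680; balance=1911970-292680=1619290
13. interest=⌊1619290·80/10000⌋=12954; principal=307975-12954=295021; balance=1619290-295021=1324269
14. interest=⌊1324269·80/10000⌋=10594; principal=307975-10594=297381; balance=1324269-297381=1026888
15. interest=⌊1026888·80/10000⌋=8215; principal=307975-8215=299760; balance=1026888-299760=727128
16. interest=⌊727128·80/10000⌋=5817; principal=307975-5817=302158; balance=727128-302158=424970
17. interest=⌊424970·80/10000⌋=3399; principal=307975-3399=304576; balance=424970-304576=120394
18. interest=⌊120394·80/10000⌋=963; principal=min(307975-963,120394)=120394; balance=120394-120394=0

1 39856 268119 4714003
2 37712 270263 4443740
3 35549 272426 4171314
4 33370 274605 3896709
5 31173 276802 3619907
6 28959 279016 3340891
7 26727 281248 3059643
8 24477 283498 2776145
9 22209 285766 2490379
10 19923 288052 2202327
11 17618 290357 1911970
12 15295 292680 1619290
13 12954 295021 1324269
14 10594 297381 1026888
15 8215 299760 727128
16 5817 302158 424970
17 3399 304576 120394
18 963 120394 0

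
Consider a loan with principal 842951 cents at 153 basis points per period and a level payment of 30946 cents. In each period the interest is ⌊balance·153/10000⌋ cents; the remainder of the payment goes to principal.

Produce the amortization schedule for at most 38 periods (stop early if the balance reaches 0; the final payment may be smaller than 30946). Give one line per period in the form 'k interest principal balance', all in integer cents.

1. interest=⌊842951·153/10000⌋=12897; principal=30946-12897=18049; balance=842951-18049=824902
2. interest=⌊824902·153/10000⌋=12621; principal=30946-12621=18325; balance=824902-18325=806577
3. interest=⌊806577·153/10000⌋=12340; principal=30946-12340=18606; balance=806577-18606=787971
4. interest=⌊787971·153/10000⌋=12055; principal=30946-12055=18891; balance=787971-18891=769080
5. interest=⌊769080·153/10000⌋=11766; principal=30946-11766=19180; balance=769080-19180=749900
6. interest=⌊749900·153/10000⌋=11473; principal=30946-11473=19473; balance=749900-19473=730427
7. interest=⌊730427·153/10000⌋=11175; principal=30946-11175=19771; balance=730427-19771=710656
8. interest=⌊710656·153/10000⌋=10873; principal=30946-10873=20073; balance=710656-20073=690583
9. interest=⌊690583·153/10000⌋=10565; principal=30946-10565=20381; balance=690583-20381=670202
10. interest=⌊670202·153/10000⌋=10254; principal=30946-10254=20692; balance=670202-20692=649510
11. interest=⌊649510·153/10000⌋=9937; principal=30946-9937=21009; balance=649510-21009=628501
12. interest=⌊628501·153/10000⌋=9616; principal=30946-9616=21330; balance=628501-21330=607171
13. interest=⌊607171·153/10000⌋=9289; principal=30946-9289=21657; balance=607171-21657=585514
14. interest=⌊585514·153/10000⌋=8958; principal=30946-8958=21988; balance=585514-21988=563526
15. interest=⌊563526·153/10000⌋=8621; principal=30946-8621=22325; balance=563526-22325=541201
16. interest=⌊541201·153/10000⌋=8280; principal=30946-8280=22666; balance=541201-22666=518535
17. interest=⌊518535·153/10000⌋=7933; principal=30946-7933=23013; balance=518535-23013=495522
18. interest=⌊495522·153/10000⌋=7581; principal=30946-7581=23365; balance=495522-23365=472157
19. interest=⌊472157·153/10000⌋=7224; principal=30946-7224=23722; balance=472157-23722=448435
20. interest=⌊448435·153/10000⌋=6861; principal=30946-6861=24085; balance=448435-24085=424350
21. interest=⌊424350·153/10000⌋=6492; principal=30946-6492=24454; balance=424350-24454=399896
22. interest=⌊399896·153/10000⌋=6118; principal=30946-6118=24828; balance=399896-24828=375068
23. interest=⌊375068·153/10000⌋=5738; principal=30946-5738=25208; balance=375068-25208=349860
24. interest=⌊349860·153/10000⌋=5352; principal=30946-5352=25594; balance=349860-25594=324266
25. interest=⌊324266·153/10000⌋=4961; principal=30946-4961=25985; balance=324266-25985=298281
26. interest=⌊298281·153/10000⌋=4563; principal=30946-4563=26383; balance=298281-26383=271898
27. interest=⌊271898·153/10000⌋=4160; principal=30946-4160=26786; balance=271898-26786=245112
28. interest=⌊245112·153/10000⌋=3750; principal=30946-3750=27196; balance=245112-27196=217916
29. interest=⌊217916·153/10000⌋=3334; principal=30946-3334=27612; balance=217916-27612=190304
30. interest=⌊190304·153/10000⌋=2911; principal=30946-2911=28035; balance=190304-28035=162269
31. interest=⌊162269·153/10000⌋=2482; principal=30946-2482=28464; balance=162269-28464=133805
32. interest=⌊133805·153/10000⌋=2047; principal=30946-2047=28899; balance=133805-28899=104906
33. interest=⌊104906·153/10000⌋=1605; principal=30946-1605=29341; balance=104906-29341=75565
34. interest=⌊75565·153/10000⌋=1156; principal=30946-1156=29790; balance=75565-29790=45775
35. interest=⌊45775·153/10000⌋=700; principal=30946-700=30246; balance=45775-30246=15529
36. interest=⌊15529·153/10000⌋=237; principal=min(30946-237,15529)=15529; balance=15529-15529=0

1 12897 18049 824902
2 12621 18325 806577
3 12340 18606 787971
4 12055 18891 769080
5 11766 19180 749900
6 11473 19473 730427
7 11175 19771 710656
8 10873 20073 690583
9 10565 20381 670202
10 10254 20692 649510
11 9937 21009 628501
12 9616 21330 607171
13 9289 21657 585514
14 8958 21988 563526
15 8621 22325 541201
16 8280 22666 518535
17 7933 23013 495522
18 7581 23365 472157
19 7224 23722 448435
20 6861 24085 424350
21 6492 24454 399896
22 6118 24828 375068
23 5738 25208 349860
24 5352 25594 324266
25 4961 25985 298281
26 4563 26383 271898
27 4160 26786 245112
28 3750 27196 217916
29 3334 27612 190304
30 2911 28035 162269
31 2482 28464 133805
32 2047 28899 104906
33 1605 29341 75565
34 1156 29790 45775
35 700 30246 15529
36 237 15529 0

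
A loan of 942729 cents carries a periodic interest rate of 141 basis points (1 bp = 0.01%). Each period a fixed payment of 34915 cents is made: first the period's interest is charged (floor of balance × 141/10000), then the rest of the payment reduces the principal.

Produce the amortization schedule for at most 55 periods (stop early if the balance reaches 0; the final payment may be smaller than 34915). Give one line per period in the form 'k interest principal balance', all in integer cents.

1. interest=⌊942729·141/10000⌋=13292; principal=34915-13292=21623; balance=942729-21623=921106
2. interest=⌊921106·141/10000⌋=12987; principal=34915-12987=21928; balance=921106-21928=899178
3. interest=⌊899178·141/10000⌋=12678; principal=34915-12678=22237; balance=899178-22237=876941
4. interest=⌊876941·141/10000⌋=12364; principal=34915-12364=22551; balance=876941-22551=854390
5. interest=⌊854390·141/10000⌋=12046; principal=34915-12046=22869; balance=854390-22869=831521
6. interest=⌊831521·141/10000⌋=11724; principal=34915-11724=23191; balance=831521-23191=808330
7. interest=⌊808330·141/10000⌋=11397; principal=34915-11397=23518; balance=808330-23518=784812
8. interest=⌊784812·141/10000⌋=11065; principal=34915-11065=23850; balance=784812-23850=760962
9. interest=⌊760962·141/10000⌋=10729; principal=34915-10729=24186; balance=760962-24186=736776
10. interest=⌊736776·141/10000⌋=10388; principal=34915-10388=24527; balance=736776-24527=712249
11. interest=⌊712249·141/10000⌋=10042; principal=34915-10042=24873; balance=712249-24873=687376
12. interest=⌊687376·141/10000⌋=9692; principal=34915-9692=25223; balance=687376-25223=662153
13. interest=⌊662153·141/10000⌋=9336; principal=34915-9336=25579; balance=662153-25579=636574
14. interest=⌊636574·141/10000⌋=8975; principal=34915-8975=25940; balance=636574-25940=610634
15. interest=⌊610634·141/10000⌋=8609; principal=34915-8609=26306; balance=610634-26306=584328
16. interest=⌊584328·141/10000⌋=8239; principal=34915-8239=26676; balance=584328-26676=557652
17. interest=⌊557652·141/10000⌋=7862; principal=34915-7862=27053; balance=557652-27053=530599
18. interest=⌊530599·141/10000⌋=7481; principal=34915-7481=27434; balance=530599-27434=503165
19. interest=⌊503165·141/10000⌋=7094; principal=34915-7094=27821; balance=503165-27821=475344
20. interest=⌊475344·141/10000⌋=6702; principal=34915-6702=28213; balance=475344-28213=447131
21. interest=⌊447131·141/10000⌋=6304; principal=34915-6304=28611; balance=447131-28611=418520
22. interest=⌊418520·141/10000⌋=5901; principal=34915-5901=29014; balance=418520-29014=389506
23. interest=⌊389506·141/10000⌋=5492; principal=34915-5492=29423; balance=389506-29423=360083
24. interest=⌊360083·141/10000⌋=5077; principal=34915-5077=29838; balance=360083-29838=330245
25. interest=⌊330245·141/10000⌋=4656; principal=34915-4656=30259; balance=330245-30259=299986
26. interest=⌊299986·141/10000⌋=4229; principal=34915-4229=30686; balance=299986-30686=269300
27. interest=⌊269300·141/10000⌋=3797; principal=34915-3797=31118; balance=269300-31118=238182
28. interest=⌊238182·141/10000⌋=3358; principal=34915-3358=31557; balance=238182-31557=206625
29. interest=⌊206625·141/10000⌋=2913; principal=34915-2913=32002; balance=206625-32002=174623
30. interest=⌊174623·141/10000⌋=2462; principal=34915-2462=32453; balance=174623-32453=142170
31. interest=⌊142170·141/10000⌋=2004; principal=34915-2004=32911; balance=142170-32911=109259
32. interest=⌊109259·141/10000⌋=1540; principal=34915-1540=33375; balance=109259-33375=75884
33. interest=⌊75884·141/10000⌋=1069; principal=34915-1069=33846; balance=75884-33846=42038
34. interest=⌊42038·141/10000⌋=592; principal=34915-592=34323; balance=42038-34323=7715
35. interest=⌊7715·141/10000⌋=108; principal=min(34915-108,7715)=7715; balance=7715-7715=0

1 13292 21623 921106
2 12987 21928 899178
3 12678 22237 876941
4 12364 22551 854390
5 12046 22869 831521
6 11724 23191 808330
7 11397 23518 784812
8 11065 23850 760962
9 10729 24186 736776
10 10388 24527 712249
11 10042 24873 687376
12 9692 25223 662153
13 9336 25579 636574
14 8975 25940 610634
15 8609 26306 584328
16 8239 26676 557652
17 7862 27053 530599
18 7481 27434 503165
19 7094 27821 475344
20 6702 28213 447131
21 6304 28611 418520
22 5901 29014 389506
23 5492 29423 360083
24 5077 29838 330245
25 4656 30259 299986
26 4229 30686 269300
27 3797 31118 238182
28 3358 31557 206625
29 2913 32002 174623
30 2462 32453 142170
31 2004 32911 109259
32 1540 33375 75884
33 1069 33846 42038
34 592 34323 7715
35 108 7715 0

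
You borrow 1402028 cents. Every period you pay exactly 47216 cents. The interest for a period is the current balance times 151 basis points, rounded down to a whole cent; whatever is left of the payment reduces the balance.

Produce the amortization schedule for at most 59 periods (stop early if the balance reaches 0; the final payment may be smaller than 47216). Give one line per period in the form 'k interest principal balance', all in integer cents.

1 21170 26046 1375982
2 20777 26439 1349543
3 20378 26838 1322705
4 19972 27244 1295461
5 19561 27655 1267806
6 19143 28073 1239733
7 18719 28497 1211236
8 18289 28927 1182309
9 17852 29364 1152945
10 17409 29807 1123138
11 16959 30257 1092881
12 16502 30714 1062167
13 16038 31178 1030989
14 15567 31649 999340
15 15090 32126 967214
16 14604 32612 934602
17 14112 33104 901498
18 13612 33604 867894
19 13105 34111 833783
20 12590 34626 799157
21 12067 35149 764008
22 11536 35680 728328
23 10997 36219 692109
24 10450 36766 655343
25 9895 37321 618022
26 9332 37884 580138
27 8760 38456 541682
28 8179 39037 502645
29 7589 39627 463018
30 6991 40225 422793
31 6384 40832 381961
32 5767 41449 340512
33 5141 42075 298437
34 4506 42710 255727
35 3861 43355 212372
36 3206 44010 168362
37 2542 44674 123688
38 1867 45349 78339
39 1182 46034 32305
40 487 32305 0

1. interest=⌊1402028·151/10000⌋=21170; principal=47216-21170=26046; balance=1402028-26046=1375982
2. interest=⌊1375982·151/10000⌋=20777; principal=47216-20777=26439; balance=1375982-26439=1349543
3. interest=⌊1349543·151/10000⌋=20378; principal=47216-20378=26838; balance=1349543-26838=1322705
4. interest=⌊1322705·151/10000⌋=19972; principal=47216-19972=27244; balance=1322705-27244=1295461
5. interest=⌊1295461·151/10000⌋=19561; principal=47216-19561=27655; balance=1295461-27655=1267806
6. interest=⌊1267806·151/10000⌋=19143; principal=47216-19143=28073; balance=1267806-28073=1239733
7. interest=⌊1239733·151/10000⌋=18719; principal=47216-18719=28497; balance=1239733-28497=1211236
8. interest=⌊1211236·151/10000⌋=18289; principal=47216-18289=28927; balance=1211236-28927=1182309
9. interest=⌊1182309·151/10000⌋=17852; principal=47216-17852=29364; balance=1182309-29364=1152945
10. interest=⌊1152945·151/10000⌋=17409; principal=47216-17409=29807; balance=1152945-29807=1123138
11. interest=⌊1123138·151/10000⌋=16959; principal=47216-16959=30257; balance=1123138-30257=1092881
12. interest=⌊1092881·151/10000⌋=16502; principal=47216-16502=30714; balance=1092881-30714=1062167
13. interest=⌊1062167·151/10000⌋=16038; principal=47216-16038=31178; balance=1062167-31178=1030989
14. interest=⌊1030989·151/10000⌋=15567; principal=47216-15567=31649; balance=1030989-31649=999340
15. interest=⌊999340·151/10000⌋=15090; principal=47216-15090=32126; balance=999340-32126=967214
16. interest=⌊967214·151/10000⌋=14604; principal=47216-14604=32612; balance=967214-32612=934602
17. interest=⌊934602·151/10000⌋=14112; principal=47216-14112=33104; balance=934602-33104=901498
18. interest=⌊901498·151/10000⌋=13612; principal=47216-13612=33604; balance=901498-33604=867894
19. interest=⌊867894·151/10000⌋=13105; principal=47216-13105=34111; balance=867894-34111=833783
20. interest=⌊833783·151/10000⌋=12590; principal=47216-12590=34626; balance=833783-34626=799157
21. interest=⌊799157·151/10000⌋=12067; principal=47216-12067=35149; balance=799157-35149=764008
22. interest=⌊764008·151/10000⌋=11536; principal=47216-11536=35680; balance=764008-35680=728328
23. interest=⌊728328·151/10000⌋=10997; principal=47216-10997=36219; balance=728328-36219=692109
24. interest=⌊692109·151/10000⌋=10450; principal=47216-10450=36766; balance=692109-36766=655343
25. interest=⌊655343·151/10000⌋=9895; principal=47216-9895=37321; balance=655343-37321=618022
26. interest=⌊618022·151/10000⌋=9332; principal=47216-9332=37884; balance=618022-37884=580138
27. interest=⌊580138·151/10000⌋=8760; principal=47216-8760=38456; balance=580138-38456=541682
28. interest=⌊541682·151/10000⌋=8179; principal=47216-8179=39037; balance=541682-39037=502645
29. interest=⌊502645·151/10000⌋=7589; principal=47216-7589=39627; balance=502645-39627=463018
30. interest=⌊463018·151/10000⌋=6991; principal=47216-6991=40225; balance=463018-40225=422793
31. interest=⌊422793·151/10000⌋=6384; principal=47216-6384=40832; balance=422793-40832=381961
32. interest=⌊381961·151/10000⌋=5767; principal=47216-5767=41449; balance=381961-41449=340512
33. interest=⌊340512·151/10000⌋=5141; principal=47216-5141=42075; balance=340512-42075=298437
34. interest=⌊298437·151/10000⌋=4506; principal=47216-4506=42710; balance=298437-42710=255727
35. interest=⌊255727·151/10000⌋=3861; principal=47216-3861=43355; balance=255727-43355=212372
36. interest=⌊212372·151/10000⌋=3206; principal=47216-3206=44010; balance=212372-44010=168362
37. interest=⌊168362·151/10000⌋=2542; principal=47216-2542=44674; balance=168362-44674=123688
38. interest=⌊123688·151/10000⌋=1867; principal=47216-1867=45349; balance=123688-45349=78339
39. interest=⌊78339·151/10000⌋=1182; principal=47216-1182=46034; balance=78339-46034=32305
40. interest=⌊32305·151/10000⌋=487; principal=min(47216-487,32305)=32305; balance=32305-32305=0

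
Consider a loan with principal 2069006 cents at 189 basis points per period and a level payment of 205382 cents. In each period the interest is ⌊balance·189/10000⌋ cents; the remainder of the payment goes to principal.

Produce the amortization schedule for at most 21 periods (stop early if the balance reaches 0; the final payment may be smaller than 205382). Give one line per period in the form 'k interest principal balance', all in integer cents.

1 39104 166278 1902728
2 35961 169421 1733307
3 32759 172623 1560684
4 29496 175886 1384798
5 26172 179210 1205588
6 22785 182597 1022991
7 19334 186048 836943
8 15818 189564 647379
9 12235 193147 454232
10 8584 196798 257434
11 4865 200517 56917
12 1075 56917 0

1. interest=⌊2069006·189/10000⌋=39104; principal=205382-39104=166278; balance=2069006-166278=1902728
2. interest=⌊1902728·189/10000⌋=35961; principal=205382-35961=169421; balance=1902728-169421=1733307
3. interest=⌊1733307·189/10000⌋=32759; principal=205382-32759=172623; balance=1733307-172623=1560684
4. interest=⌊1560684·189/10000⌋=29496; principal=205382-29496=175886; balance=1560684-175886=1384798
5. interest=⌊1384798·189/10000⌋=26172; principal=205382-26172=179210; balance=1384798-179210=1205588
6. interest=⌊1205588·189/10000⌋=22785; principal=205382-22785=182597; balance=1205588-182597=1022991
7. interest=⌊1022991·189/10000⌋=19334; principal=205382-19334=186048; balance=1022991-186048=836943
8. interest=⌊836943·189/10000⌋=15818; principal=205382-15818=189564; balance=836943-189564=647379
9. interest=⌊647379·189/10000⌋=12235; principal=205382-12235=193147; balance=647379-193147=454232
10. interest=⌊454232·189/10000⌋=8584; principal=205382-8584=196798; balance=454232-196798=257434
11. interest=⌊257434·189/10000⌋=4865; principal=205382-4865=200517; balance=257434-200517=56917
12. interest=⌊56917·189/10000⌋=1075; principal=min(205382-1075,56917)=56917; balance=56917-56917=0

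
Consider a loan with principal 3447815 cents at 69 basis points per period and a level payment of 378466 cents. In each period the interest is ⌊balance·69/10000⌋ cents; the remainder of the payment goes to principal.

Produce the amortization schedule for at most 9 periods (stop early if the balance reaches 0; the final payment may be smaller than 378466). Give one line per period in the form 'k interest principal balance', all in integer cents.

1 23789 354677 3093138
2 21342 357124 2736014
3 18878 359588 2376426
4 16397 362069 2014357
5 13899 364567 1649790
6 11383 367083 1282707
7 8850 369616 913091
8 6300 372166 540925
9 3732 374734 166191

1. interest=⌊3447815·69/10000⌋=23789; principal=378466-23789=354677; balance=3447815-354677=3093138
2. interest=⌊3093138·69/10000⌋=21342; principal=378466-21342=357124; balance=3093138-357124=2736014
3. interest=⌊2736014·69/10000⌋=18878; principal=378466-18878=359588; balance=2736014-359588=2376426
4. interest=⌊2376426·69/10000⌋=16397; principal=378466-16397=362069; balance=2376426-362069=2014357
5. interest=⌊2014357·69/10000⌋=13899; principal=378466-13899=364567; balance=2014357-364567=1649790
6. interest=⌊1649790·69/10000⌋=11383; principal=378466-11383=367083; balance=1649790-367083=1282707
7. interest=⌊1282707·69/10000⌋=8850; principal=378466-8850=369616; balance=1282707-369616=913091
8. interest=⌊913091·69/10000⌋=6300; principal=378466-6300=372166; balance=913091-372166=540925
9. interest=⌊540925·69/10000⌋=3732; principal=378466-3732=374734; balance=540925-374734=166191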